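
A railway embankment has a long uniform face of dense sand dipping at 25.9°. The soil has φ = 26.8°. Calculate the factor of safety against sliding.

For a dry cohesionless infinite slope the factor of safety is FS = tanφ / tanβ.
FS = tan26.8° / tan25.9° = 0.5051 / 0.4856 = 1.040

FS = 1.04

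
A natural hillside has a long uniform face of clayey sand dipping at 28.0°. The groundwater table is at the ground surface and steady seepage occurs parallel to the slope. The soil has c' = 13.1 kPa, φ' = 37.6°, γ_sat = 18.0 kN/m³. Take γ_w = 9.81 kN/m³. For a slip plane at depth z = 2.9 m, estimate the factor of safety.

FS = 1.26

With seepage parallel to the slope and the water table at the surface, the effective normal stress on the slip plane uses the buoyant unit weight γ' = γ_sat − γ_w while the driving shear stress uses γ_sat:
FS = [c' + γ' z cos²β tanφ'] / [γ_sat z sinβ cosβ]
γ' = 18.0 − 9.81 = 8.19 kN/m³
Numerator = 13.1 + 8.19·2.9·cos²28.0°·tan37.6° = 13.1 + 8.19·2.9·0.7796·0.7701 = 27.359 kPa
Denominator = 18.0·2.9·sin28.0°·cos28.0° = 18.0·2.9·0.4695·0.8829 = 21.638 kPa
FS = 27.359 / 21.638 = 1.264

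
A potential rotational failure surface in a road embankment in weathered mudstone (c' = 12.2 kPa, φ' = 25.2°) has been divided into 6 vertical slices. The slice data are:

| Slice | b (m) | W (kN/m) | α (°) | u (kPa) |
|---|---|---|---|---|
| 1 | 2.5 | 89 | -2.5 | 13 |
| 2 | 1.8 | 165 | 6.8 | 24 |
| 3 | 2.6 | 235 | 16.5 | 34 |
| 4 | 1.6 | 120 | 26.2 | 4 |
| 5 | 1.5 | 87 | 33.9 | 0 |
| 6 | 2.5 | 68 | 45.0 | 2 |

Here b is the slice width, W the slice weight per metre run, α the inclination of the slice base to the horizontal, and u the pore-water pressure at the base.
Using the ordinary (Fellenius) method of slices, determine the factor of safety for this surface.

FS = 1.81

Ordinary method of slices: FS = Σ[c'·Δl_i + (W_i cosα_i − u_i·Δl_i)·tanφ'] / Σ W_i sinα_i, with Δl_i = b_i / cosα_i.
Slice 1: Δl = 2.5/cos(-2.5°) = 2.502 m; N'_1 = 89·cos(-2.5°) − 13·2.502 = 56.4; c'Δl = 30.53; W sinα = -3.9
Slice 2: Δl = 1.8/cos6.8° = 1.813 m; N'_2 = 165·cos6.8° − 24·1.813 = 120.3; c'Δl = 22.12; W sinα = 19.5
Slice 3: Δl = 2.6/cos16.5° = 2.712 m; N'_3 = 235·cos16.5° − 34·2.712 = 133.1; c'Δl = 33.08; W sinα = 66.7
Slice 4: Δl = 1.6/cos26.2° = 1.783 m; N'_4 = 120·cos26.2° − 4·1.783 = 100.5; c'Δl = 21.76; W sinα = 53.0
Slice 5: Δl = 1.5/cos33.9° = 1.807 m; N'_5 = 87·cos33.9° − 0·1.807 = 72.2; c'Δl = 22.05; W sinα = 48.5
Slice 6: Δl = 2.5/cos45.0° = 3.536 m; N'_6 = 68·cos45.0° − 2·3.536 = 41.0; c'Δl = 43.13; W sinα = 48.1
Σc'Δl = 172.7 kN/m; ΣN' = 523.6 kN/m; ΣW sinα = 232.0 kN/m
Resisting = 172.7 + 523.6·tan25.2° = 172.7 + 246.4 = 419.1 kN/m
FS = 419.1 / 232.0 = 1.806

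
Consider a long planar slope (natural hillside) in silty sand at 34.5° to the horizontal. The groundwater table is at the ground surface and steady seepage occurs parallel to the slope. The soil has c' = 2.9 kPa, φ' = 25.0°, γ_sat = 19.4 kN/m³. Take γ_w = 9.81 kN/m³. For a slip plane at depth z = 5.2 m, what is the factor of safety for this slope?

FS = 0.40

With seepage parallel to the slope and the water table at the surface, the effective normal stress on the slip plane uses the buoyant unit weight γ' = γ_sat − γ_w while the driving shear stress uses γ_sat:
FS = [c' + γ' z cos²β tanφ'] / [γ_sat z sinβ cosβ]
γ' = 19.4 − 9.81 = 9.59 kN/m³
Numerator = 2.9 + 9.59·5.2·cos²34.5°·tan25.0° = 2.9 + 9.59·5.2·0.6792·0.4663 = 18.694 kPa
Denominator = 19.4·5.2·sin34.5°·cos34.5° = 19.4·5.2·0.5664·0.8241 = 47.090 kPa
FS = 18.694 / 47.090 = 0.397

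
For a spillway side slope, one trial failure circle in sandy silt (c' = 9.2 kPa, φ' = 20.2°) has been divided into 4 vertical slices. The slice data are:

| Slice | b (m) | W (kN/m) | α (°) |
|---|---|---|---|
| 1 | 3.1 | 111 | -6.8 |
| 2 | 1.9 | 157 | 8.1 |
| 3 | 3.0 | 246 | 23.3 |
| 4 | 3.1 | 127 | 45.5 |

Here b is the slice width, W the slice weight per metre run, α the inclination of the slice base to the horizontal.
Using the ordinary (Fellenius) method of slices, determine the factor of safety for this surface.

Ordinary method of slices: FS = Σ[c'·Δl_i + (W_i cosα_i)·tanφ'] / Σ W_i sinα_i, with Δl_i = b_i / cosα_i.
Slice 1: Δl = 3.1/cos(-6.8°) = 3.122 m; N'_1 = 111·cos(-6.8°) = 110.2; c'Δl = 28.72; W sinα = -13.1
Slice 2: Δl = 1.9/cos8.1° = 1.919 m; N'_2 = 157·cos8.1° = 155.4; c'Δl = 17.66; W sinα = 22.1
Slice 3: Δl = 3.0/cos23.3° = 3.266 m; N'_3 = 246·cos23.3° = 225.9; c'Δl = 30.05; W sinα = 97.3
Slice 4: Δl = 3.1/cos45.5° = 4.423 m; N'_4 = 127·cos45.5° = 89.0; c'Δl = 40.69; W sinα = 90.6
Σc'Δl = 117.1 kN/m; ΣN' = 580.6 kN/m; ΣW sinα = 196.9 kN/m
Resisting = 117.1 + 580.6·tan20.2° = 117.1 + 213.6 = 330.7 kN/m
FS = 330.7 / 196.9 = 1.680

FS = 1.68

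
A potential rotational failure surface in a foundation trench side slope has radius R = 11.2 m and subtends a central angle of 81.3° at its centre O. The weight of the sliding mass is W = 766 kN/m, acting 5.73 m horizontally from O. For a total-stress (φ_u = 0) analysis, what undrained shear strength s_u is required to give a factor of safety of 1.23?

s_u = 30.3 kPa

FS = s_u·L_a·R / (W·d), so s_u = FS·W·d / (L_a·R).
Arc length L_a = R·θ = 11.2·(81.3°·π/180) = 11.2·1.4190 = 15.89 m
s_u = 1.23·766·5.73 / (15.89·11.2) = 5398.7 / 177.99 = 30.33 kPa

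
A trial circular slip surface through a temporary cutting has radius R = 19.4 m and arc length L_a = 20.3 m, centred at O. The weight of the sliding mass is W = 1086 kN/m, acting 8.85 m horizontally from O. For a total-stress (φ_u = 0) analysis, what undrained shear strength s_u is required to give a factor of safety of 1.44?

s_u = 35.1 kPa

FS = s_u·L_a·R / (W·d), so s_u = FS·W·d / (L_a·R).
s_u = 1.44·1086·8.85 / (20.30·19.4) = 13840.0 / 393.82 = 35.14 kPa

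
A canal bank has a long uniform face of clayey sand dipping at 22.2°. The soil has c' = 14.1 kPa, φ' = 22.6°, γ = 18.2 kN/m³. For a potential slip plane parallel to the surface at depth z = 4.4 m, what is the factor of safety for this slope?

For an infinite slope with a slip plane parallel to the surface (no pore pressure): FS = [c' + γz cos²β tanφ'] / [γz sinβ cosβ].
γz = 18.2·4.4 = 80.08 kN/m²
Numerator = 14.1 + 80.08·cos²22.2°·tan22.6° = 14.1 + 80.08·0.8572·0.4163 = 42.675 kPa
Denominator = 80.08·sin22.2°·cos22.2° = 80.08·0.3778·0.9259 = 28.015 kPa
FS = 42.675 / 28.015 = 1.523

FS = 1.52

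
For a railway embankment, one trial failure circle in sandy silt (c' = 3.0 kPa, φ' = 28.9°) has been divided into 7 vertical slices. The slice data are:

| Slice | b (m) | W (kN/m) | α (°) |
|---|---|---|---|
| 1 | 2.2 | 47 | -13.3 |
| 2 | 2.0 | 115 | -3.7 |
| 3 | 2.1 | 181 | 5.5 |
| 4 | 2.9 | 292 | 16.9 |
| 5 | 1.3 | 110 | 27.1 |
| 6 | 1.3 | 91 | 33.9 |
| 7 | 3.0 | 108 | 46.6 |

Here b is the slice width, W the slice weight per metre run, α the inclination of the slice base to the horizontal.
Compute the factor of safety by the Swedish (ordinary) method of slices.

Ordinary method of slices: FS = Σ[c'·Δl_i + (W_i cosα_i)·tanφ'] / Σ W_i sinα_i, with Δl_i = b_i / cosα_i.
Slice 1: Δl = 2.2/cos(-13.3°) = 2.261 m; N'_1 = 47·cos(-13.3°) = 45.7; c'Δl = 6.78; W sinα = -10.8
Slice 2: Δl = 2.0/cos(-3.7°) = 2.004 m; N'_2 = 115·cos(-3.7°) = 114.8; c'Δl = 6.01; W sinα = -7.4
Slice 3: Δl = 2.1/cos5.5° = 2.110 m; N'_3 = 181·cos5.5° = 180.2; c'Δl = 6.33; W sinα = 17.3
Slice 4: Δl = 2.9/cos16.9° = 3.031 m; N'_4 = 292·cos16.9° = 279.4; c'Δl = 9.09; W sinα = 84.9
Slice 5: Δl = 1.3/cos27.1° = 1.460 m; N'_5 = 110·cos27.1° = 97.9; c'Δl = 4.38; W sinα = 50.1
Slice 6: Δl = 1.3/cos33.9° = 1.566 m; N'_6 = 91·cos33.9° = 75.5; c'Δl = 4.70; W sinα = 50.8
Slice 7: Δl = 3.0/cos46.6° = 4.366 m; N'_7 = 108·cos46.6° = 74.2; c'Δl = 13.10; W sinα = 78.5
Σc'Δl = 50.4 kN/m; ΣN' = 867.7 kN/m; ΣW sinα = 263.3 kN/m
Resisting = 50.4 + 867.7·tan28.9° = 50.4 + 479.0 = 529.4 kN/m
FS = 529.4 / 263.3 = 2.010

FS = 2.01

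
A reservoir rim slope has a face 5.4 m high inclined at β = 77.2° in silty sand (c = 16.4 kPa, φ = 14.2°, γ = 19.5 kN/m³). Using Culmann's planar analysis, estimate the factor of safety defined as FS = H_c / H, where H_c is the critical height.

H_c = (4c/γ) · sinβ cosφ / [1 − cos(β − φ)]
    = (4·16.4/19.5) · sin77.2°·cos14.2° / [1 − cos63.0°]
    = 3.364 · 0.9454 / 0.5460 = 5.82 m
FS = H_c / H = 5.82 / 5.4 = 1.079

FS = 1.08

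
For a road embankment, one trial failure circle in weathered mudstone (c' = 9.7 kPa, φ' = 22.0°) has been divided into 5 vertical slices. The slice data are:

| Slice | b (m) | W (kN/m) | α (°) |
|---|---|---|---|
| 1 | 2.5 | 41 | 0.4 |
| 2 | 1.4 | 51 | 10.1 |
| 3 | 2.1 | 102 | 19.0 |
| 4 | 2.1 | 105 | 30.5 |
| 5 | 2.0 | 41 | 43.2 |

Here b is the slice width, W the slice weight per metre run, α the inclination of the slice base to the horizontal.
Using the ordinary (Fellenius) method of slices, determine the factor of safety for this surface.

Ordinary method of slices: FS = Σ[c'·Δl_i + (W_i cosα_i)·tanφ'] / Σ W_i sinα_i, with Δl_i = b_i / cosα_i.
Slice 1: Δl = 2.5/cos0.4° = 2.500 m; N'_1 = 41·cos0.4° = 41.0; c'Δl = 24.25; W sinα = 0.3
Slice 2: Δl = 1.4/cos10.1° = 1.422 m; N'_2 = 51·cos10.1° = 50.2; c'Δl = 13.79; W sinα = 8.9
Slice 3: Δl = 2.1/cos19.0° = 2.221 m; N'_3 = 102·cos19.0° = 96.4; c'Δl = 21.54; W sinα = 33.2
Slice 4: Δl = 2.1/cos30.5° = 2.437 m; N'_4 = 105·cos30.5° = 90.5; c'Δl = 23.64; W sinα = 53.3
Slice 5: Δl = 2.0/cos43.2° = 2.744 m; N'_5 = 41·cos43.2° = 29.9; c'Δl = 26.61; W sinα = 28.1
Σc'Δl = 109.8 kN/m; ΣN' = 308.0 kN/m; ΣW sinα = 123.8 kN/m
Resisting = 109.8 + 308.0·tan22.0° = 109.8 + 124.4 = 234.3 kN/m
FS = 234.3 / 123.8 = 1.893

FS = 1.89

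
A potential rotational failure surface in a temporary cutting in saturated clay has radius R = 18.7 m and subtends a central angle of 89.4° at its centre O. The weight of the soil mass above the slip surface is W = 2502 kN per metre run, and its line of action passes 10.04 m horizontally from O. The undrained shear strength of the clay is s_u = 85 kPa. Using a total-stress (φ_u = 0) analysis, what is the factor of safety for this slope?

FS = 1.85

Taking moments about the centre O, the resisting moment is provided by the undrained shear strength acting along the arc:
Arc length L_a = R·θ = 18.7·(89.4°·π/180) = 18.7·1.5603 = 29.18 m
M_R = s_u·L_a·R = 85·29.18·18.7 = 46378.5 kN·m/m
M_D = W·d = 2502·10.04 = 25120.1 kN·m/m
FS = M_R / M_D = 46378.5 / 25120.1 = 1.846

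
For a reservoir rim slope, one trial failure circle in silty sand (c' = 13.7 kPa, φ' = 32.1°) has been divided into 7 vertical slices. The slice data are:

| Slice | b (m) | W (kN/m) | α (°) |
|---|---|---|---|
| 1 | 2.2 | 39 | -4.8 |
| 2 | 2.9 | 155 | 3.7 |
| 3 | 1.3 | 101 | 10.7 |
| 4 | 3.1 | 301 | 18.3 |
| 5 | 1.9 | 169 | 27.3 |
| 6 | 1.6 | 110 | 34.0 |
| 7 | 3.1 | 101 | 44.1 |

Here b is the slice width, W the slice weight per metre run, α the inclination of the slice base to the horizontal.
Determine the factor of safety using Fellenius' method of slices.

FS = 2.45

Ordinary method of slices: FS = Σ[c'·Δl_i + (W_i cosα_i)·tanφ'] / Σ W_i sinα_i, with Δl_i = b_i / cosα_i.
Slice 1: Δl = 2.2/cos(-4.8°) = 2.208 m; N'_1 = 39·cos(-4.8°) = 38.9; c'Δl = 30.25; W sinα = -3.3
Slice 2: Δl = 2.9/cos3.7° = 2.906 m; N'_2 = 155·cos3.7° = 154.7; c'Δl = 39.81; W sinα = 10.0
Slice 3: Δl = 1.3/cos10.7° = 1.323 m; N'_3 = 101·cos10.7° = 99.2; c'Δl = 18.13; W sinα = 18.8
Slice 4: Δl = 3.1/cos18.3° = 3.265 m; N'_4 = 301·cos18.3° = 285.8; c'Δl = 44.73; W sinα = 94.5
Slice 5: Δl = 1.9/cos27.3° = 2.138 m; N'_5 = 169·cos27.3° = 150.2; c'Δl = 29.29; W sinα = 77.5
Slice 6: Δl = 1.6/cos34.0° = 1.930 m; N'_6 = 110·cos34.0° = 91.2; c'Δl = 26.44; W sinα = 61.5
Slice 7: Δl = 3.1/cos44.1° = 4.317 m; N'_7 = 101·cos44.1° = 72.5; c'Δl = 59.14; W sinα = 70.3
Σc'Δl = 247.8 kN/m; ΣN' = 892.5 kN/m; ΣW sinα = 329.3 kN/m
Resisting = 247.8 + 892.5·tan32.1° = 247.8 + 559.8 = 807.6 kN/m
FS = 807.6 / 329.3 = 2.452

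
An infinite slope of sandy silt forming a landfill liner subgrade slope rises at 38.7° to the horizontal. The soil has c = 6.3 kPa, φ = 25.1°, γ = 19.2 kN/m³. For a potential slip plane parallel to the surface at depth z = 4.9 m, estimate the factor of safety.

FS = 0.72

For an infinite slope with a slip plane parallel to the surface (no pore pressure): FS = [c + γz cos²β tanφ] / [γz sinβ cosβ].
γz = 19.2·4.9 = 94.08 kN/m²
Numerator = 6.3 + 94.08·cos²38.7°·tan25.1° = 6.3 + 94.08·0.6091·0.4684 = 33.142 kPa
Denominator = 94.08·sin38.7°·cos38.7° = 94.08·0.6252·0.7804 = 45.907 kPa
FS = 33.142 / 45.907 = 0.722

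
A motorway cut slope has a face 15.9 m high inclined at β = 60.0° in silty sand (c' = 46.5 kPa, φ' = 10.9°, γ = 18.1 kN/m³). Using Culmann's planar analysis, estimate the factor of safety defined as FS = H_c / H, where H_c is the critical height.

H_c = (4c'/γ) · sinβ cosφ' / [1 − cos(β − φ')]
    = (4·46.5/18.1) · sin60.0°·cos10.9° / [1 − cos49.1°]
    = 10.276 · 0.8504 / 0.3453 = 25.31 m
FS = H_c / H = 25.31 / 15.9 = 1.592

FS = 1.59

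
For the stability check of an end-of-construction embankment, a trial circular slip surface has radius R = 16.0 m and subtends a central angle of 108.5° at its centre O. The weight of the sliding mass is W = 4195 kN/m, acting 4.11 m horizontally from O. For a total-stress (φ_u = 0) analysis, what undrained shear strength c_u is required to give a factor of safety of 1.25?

FS = c_u·L_a·R / (W·d), so c_u = FS·W·d / (L_a·R).
Arc length L_a = R·θ = 16.0·(108.5°·π/180) = 16.0·1.8937 = 30.30 m
c_u = 1.25·4195·4.11 / (30.30·16.0) = 21551.8 / 484.78 = 44.46 kPa

c_u = 44.5 kPa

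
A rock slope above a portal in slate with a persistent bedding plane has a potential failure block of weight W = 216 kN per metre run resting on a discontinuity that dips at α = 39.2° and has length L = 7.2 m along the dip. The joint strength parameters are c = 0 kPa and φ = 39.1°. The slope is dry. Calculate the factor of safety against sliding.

FS = 1.00

Resolving the block weight along and normal to the plane and applying the Mohr–Coulomb strength on the joint:
N' = W cosα = 216·cos39.2° = 167.4 kN/m
Driving force T = W sinα = 216·sin39.2° = 136.5 kN/m
Resisting force R = c·L + N'·tanφ = 0·7.2 + 167.4·tan39.1° = 0.0 + 136.0 = 136.0 kN/m
FS = R / T = 136.0 / 136.5 = 0.996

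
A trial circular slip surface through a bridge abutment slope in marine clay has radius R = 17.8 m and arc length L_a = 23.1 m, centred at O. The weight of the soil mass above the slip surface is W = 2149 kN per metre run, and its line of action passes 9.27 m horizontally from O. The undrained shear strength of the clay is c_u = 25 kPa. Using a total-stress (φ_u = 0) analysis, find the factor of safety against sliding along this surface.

FS = 0.52

Taking moments about the centre O, the resisting moment is provided by the undrained shear strength acting along the arc:
M_R = c_u·L_a·R = 25·23.10·17.8 = 10279.5 kN·m/m
M_D = W·d = 2149·9.27 = 19921.2 kN·m/m
FS = M_R / M_D = 10279.5 / 19921.2 = 0.516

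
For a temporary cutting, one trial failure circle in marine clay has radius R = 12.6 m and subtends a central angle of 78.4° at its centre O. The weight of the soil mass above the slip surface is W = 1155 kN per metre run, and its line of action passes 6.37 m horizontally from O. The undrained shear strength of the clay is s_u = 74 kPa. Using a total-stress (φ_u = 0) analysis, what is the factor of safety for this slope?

FS = 2.18

Taking moments about the centre O, the resisting moment is provided by the undrained shear strength acting along the arc:
Arc length L_a = R·θ = 12.6·(78.4°·π/180) = 12.6·1.3683 = 17.24 m
M_R = s_u·L_a·R = 74·17.24·12.6 = 16075.6 kN·m/m
M_D = W·d = 1155·6.37 = 7357.4 kN·m/m
FS = M_R / M_D = 16075.6 / 7357.4 = 2.185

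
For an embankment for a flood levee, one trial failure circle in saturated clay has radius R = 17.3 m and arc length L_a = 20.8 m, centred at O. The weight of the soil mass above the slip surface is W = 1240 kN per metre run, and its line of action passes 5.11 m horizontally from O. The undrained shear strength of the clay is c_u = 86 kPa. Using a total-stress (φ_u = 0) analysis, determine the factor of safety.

Taking moments about the centre O, the resisting moment is provided by the undrained shear strength acting along the arc:
M_R = c_u·L_a·R = 86·20.80·17.3 = 30946.2 kN·m/m
M_D = W·d = 1240·5.11 = 6336.4 kN·m/m
FS = M_R / M_D = 30946.2 / 6336.4 = 4.884

FS = 4.88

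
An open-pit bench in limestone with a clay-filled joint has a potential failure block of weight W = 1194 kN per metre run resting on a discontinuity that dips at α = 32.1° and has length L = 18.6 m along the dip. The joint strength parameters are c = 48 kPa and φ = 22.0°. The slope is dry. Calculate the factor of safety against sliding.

Resolving the block weight along and normal to the plane and applying the Mohr–Coulomb strength on the joint:
N' = W cosα = 1194·cos32.1° = 1011.5 kN/m
Driving force T = W sinα = 1194·sin32.1° = 634.5 kN/m
Resisting force R = c·L + N'·tanφ = 48·18.6 + 1011.5·tan22.0° = 892.8 + 408.7 = 1301.5 kN/m
FS = R / T = 1301.5 / 634.5 = 2.051

FS = 2.05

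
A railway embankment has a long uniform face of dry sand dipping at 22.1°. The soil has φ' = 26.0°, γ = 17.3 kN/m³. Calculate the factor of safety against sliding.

FS = 1.20

For a dry cohesionless infinite slope the factor of safety is FS = tanφ' / tanβ.
FS = tan26.0° / tan22.1° = 0.4877 / 0.4061 = 1.201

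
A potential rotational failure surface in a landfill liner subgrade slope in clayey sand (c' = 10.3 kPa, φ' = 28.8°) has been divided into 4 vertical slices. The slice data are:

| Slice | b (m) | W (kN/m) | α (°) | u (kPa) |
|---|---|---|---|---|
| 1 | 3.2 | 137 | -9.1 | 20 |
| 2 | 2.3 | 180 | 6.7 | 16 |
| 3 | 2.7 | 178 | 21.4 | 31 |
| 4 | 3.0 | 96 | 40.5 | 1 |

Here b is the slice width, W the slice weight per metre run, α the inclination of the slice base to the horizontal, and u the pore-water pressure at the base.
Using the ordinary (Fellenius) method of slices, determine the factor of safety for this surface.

FS = 2.56

Ordinary method of slices: FS = Σ[c'·Δl_i + (W_i cosα_i − u_i·Δl_i)·tanφ'] / Σ W_i sinα_i, with Δl_i = b_i / cosα_i.
Slice 1: Δl = 3.2/cos(-9.1°) = 3.241 m; N'_1 = 137·cos(-9.1°) − 20·3.241 = 70.5; c'Δl = 33.38; W sinα = -21.7
Slice 2: Δl = 2.3/cos6.7° = 2.316 m; N'_2 = 180·cos6.7° − 16·2.316 = 141.7; c'Δl = 23.85; W sinα = 21.0
Slice 3: Δl = 2.7/cos21.4° = 2.900 m; N'_3 = 178·cos21.4° − 31·2.900 = 75.8; c'Δl = 29.87; W sinα = 64.9
Slice 4: Δl = 3.0/cos40.5° = 3.945 m; N'_4 = 96·cos40.5° − 1·3.945 = 69.1; c'Δl = 40.64; W sinα = 62.3
Σc'Δl = 127.7 kN/m; ΣN' = 357.1 kN/m; ΣW sinα = 126.6 kN/m
Resisting = 127.7 + 357.1·tan28.8° = 127.7 + 196.3 = 324.0 kN/m
FS = 324.0 / 126.6 = 2.559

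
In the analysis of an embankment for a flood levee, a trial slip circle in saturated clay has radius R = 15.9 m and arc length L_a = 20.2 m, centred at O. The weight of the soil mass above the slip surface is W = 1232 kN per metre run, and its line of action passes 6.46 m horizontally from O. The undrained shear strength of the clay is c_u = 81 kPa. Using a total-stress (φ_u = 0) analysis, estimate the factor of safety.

Taking moments about the centre O, the resisting moment is provided by the undrained shear strength acting along the arc:
M_R = c_u·L_a·R = 81·20.20·15.9 = 26015.6 kN·m/m
M_D = W·d = 1232·6.46 = 7958.7 kN·m/m
FS = M_R / M_D = 26015.6 / 7958.7 = 3.269

FS = 3.27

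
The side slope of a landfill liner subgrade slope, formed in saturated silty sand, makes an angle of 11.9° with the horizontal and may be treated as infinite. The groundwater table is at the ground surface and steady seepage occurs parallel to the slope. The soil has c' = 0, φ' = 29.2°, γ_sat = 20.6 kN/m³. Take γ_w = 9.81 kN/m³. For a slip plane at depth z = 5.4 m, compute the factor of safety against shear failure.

With seepage parallel to the slope and the water table at the surface, the effective normal stress on the slip plane uses the buoyant unit weight γ' = γ_sat − γ_w while the driving shear stress uses γ_sat:
FS = [c' + γ' z cos²β tanφ'] / [γ_sat z sinβ cosβ]
(For c' = 0 this reduces to FS = (γ'/γ_sat)·tanφ'/tanβ.)
γ' = 20.6 − 9.81 = 10.79 kN/m³
Numerator = 0.0 + 10.79·5.4·cos²11.9°·tan29.2° = 0.0 + 10.79·5.4·0.9575·0.5589 = 31.179 kPa
Denominator = 20.6·5.4·sin11.9°·cos11.9° = 20.6·5.4·0.2062·0.9785 = 22.445 kPa
FS = 31.179 / 22.445 = 1.389

FS = 1.39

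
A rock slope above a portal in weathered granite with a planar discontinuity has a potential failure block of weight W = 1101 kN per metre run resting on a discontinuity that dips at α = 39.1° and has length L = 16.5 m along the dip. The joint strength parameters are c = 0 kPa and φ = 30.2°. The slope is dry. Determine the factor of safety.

FS = 0.72

Resolving the block weight along and normal to the plane and applying the Mohr–Coulomb strength on the joint:
N' = W cosα = 1101·cos39.1° = 854.4 kN/m
Driving force T = W sinα = 1101·sin39.1° = 694.4 kN/m
Resisting force R = c·L + N'·tanφ = 0·16.5 + 854.4·tan30.2° = 0.0 + 497.3 = 497.3 kN/m
FS = R / T = 497.3 / 694.4 = 0.716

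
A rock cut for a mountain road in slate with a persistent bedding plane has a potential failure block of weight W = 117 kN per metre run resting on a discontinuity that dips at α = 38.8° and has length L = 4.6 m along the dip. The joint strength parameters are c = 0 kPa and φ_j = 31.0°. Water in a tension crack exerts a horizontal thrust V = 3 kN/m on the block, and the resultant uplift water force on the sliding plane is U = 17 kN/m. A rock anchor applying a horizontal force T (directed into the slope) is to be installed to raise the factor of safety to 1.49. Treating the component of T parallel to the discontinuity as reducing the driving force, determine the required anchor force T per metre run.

T = 45 kN/m

Resolving forces along and normal to the sliding plane, with the horizontal anchor force T adding T·sinα to the effective normal force and T·cosα acting up the plane against the driving force:
FS = [cL + (W cosα − U − V sinα + T sinα) tanφ_j] / [W sinα + V cosα − T cosα]
Without the anchor: N' = 72.3 kN/m, driving T_d = 75.7 kN/m, resisting R = 0·4.6 + 72.3·tan31.0° = 43.4 kN/m, FS = 0.57.
Setting FS = 1.49 and solving for T:
1.49·(75.7 − T cos38.8°) = 43.4 + T sin38.8°·tan31.0°
T·(sin38.8°·tan31.0° + 1.49·cos38.8°) = 1.49·75.7 − 43.4
T·(0.6266·0.6009 + 1.49·0.7793) = 112.7 − 43.4 = 69.3
T·1.5377 = 69.3
T = 45.1 kN/m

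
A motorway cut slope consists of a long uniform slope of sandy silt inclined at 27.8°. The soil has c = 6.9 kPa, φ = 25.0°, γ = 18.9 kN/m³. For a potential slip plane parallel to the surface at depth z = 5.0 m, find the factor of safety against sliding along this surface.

FS = 1.06

For an infinite slope with a slip plane parallel to the surface (no pore pressure): FS = [c + γz cos²β tanφ] / [γz sinβ cosβ].
γz = 18.9·5.0 = 94.50 kN/m²
Numerator = 6.9 + 94.50·cos²27.8°·tan25.0° = 6.9 + 94.50·0.7825·0.4663 = 41.381 kPa
Denominator = 94.50·sin27.8°·cos27.8° = 94.50·0.4664·0.8846 = 38.987 kPa
FS = 41.381 / 38.987 = 1.061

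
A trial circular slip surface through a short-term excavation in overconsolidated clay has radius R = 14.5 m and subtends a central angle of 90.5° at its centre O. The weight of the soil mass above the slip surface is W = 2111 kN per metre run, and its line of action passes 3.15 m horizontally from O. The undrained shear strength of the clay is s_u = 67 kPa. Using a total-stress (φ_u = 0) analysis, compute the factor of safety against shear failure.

Taking moments about the centre O, the resisting moment is provided by the undrained shear strength acting along the arc:
Arc length L_a = R·θ = 14.5·(90.5°·π/180) = 14.5·1.5795 = 22.90 m
M_R = s_u·L_a·R = 67·22.90·14.5 = 22250.3 kN·m/m
M_D = W·d = 2111·3.15 = 6649.6 kN·m/m
FS = M_R / M_D = 22250.3 / 6649.6 = 3.346

FS = 3.35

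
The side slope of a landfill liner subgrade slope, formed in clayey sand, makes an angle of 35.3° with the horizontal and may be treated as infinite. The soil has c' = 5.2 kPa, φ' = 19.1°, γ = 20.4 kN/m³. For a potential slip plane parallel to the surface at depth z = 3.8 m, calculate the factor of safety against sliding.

For an infinite slope with a slip plane parallel to the surface (no pore pressure): FS = [c' + γz cos²β tanφ'] / [γz sinβ cosβ].
γz = 20.4·3.8 = 77.52 kN/m²
Numerator = 5.2 + 77.52·cos²35.3°·tan19.1° = 5.2 + 77.52·0.6661·0.3463 = 23.080 kPa
Denominator = 77.52·sin35.3°·cos35.3° = 77.52·0.5779·0.8161 = 36.559 kPa
FS = 23.080 / 36.559 = 0.631

FS = 0.63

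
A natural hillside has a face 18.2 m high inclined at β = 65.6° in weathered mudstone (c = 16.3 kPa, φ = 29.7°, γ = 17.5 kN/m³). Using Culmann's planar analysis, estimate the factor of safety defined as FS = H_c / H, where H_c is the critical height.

H_c = (4c/γ) · sinβ cosφ / [1 − cos(β − φ)]
    = (4·16.3/17.5) · sin65.6°·cos29.7° / [1 − cos35.9°]
    = 3.726 · 0.7910 / 0.1900 = 15.52 m
FS = H_c / H = 15.52 / 18.2 = 0.852

FS = 0.85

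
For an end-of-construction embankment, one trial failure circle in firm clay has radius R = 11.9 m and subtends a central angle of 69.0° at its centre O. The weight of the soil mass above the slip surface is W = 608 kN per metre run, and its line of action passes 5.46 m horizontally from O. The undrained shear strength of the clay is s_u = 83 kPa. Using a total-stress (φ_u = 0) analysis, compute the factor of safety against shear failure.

Taking moments about the centre O, the resisting moment is provided by the undrained shear strength acting along the arc:
Arc length L_a = R·θ = 11.9·(69.0°·π/180) = 11.9·1.2043 = 14.33 m
M_R = s_u·L_a·R = 83·14.33·11.9 = 14154.6 kN·m/m
M_D = W·d = 608·5.46 = 3319.7 kN·m/m
FS = M_R / M_D = 14154.6 / 3319.7 = 4.264

FS = 4.26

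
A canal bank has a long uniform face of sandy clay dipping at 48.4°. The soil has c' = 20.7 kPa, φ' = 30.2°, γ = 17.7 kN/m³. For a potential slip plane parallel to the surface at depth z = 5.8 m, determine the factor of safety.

For an infinite slope with a slip plane parallel to the surface (no pore pressure): FS = [c' + γz cos²β tanφ'] / [γz sinβ cosβ].
γz = 17.7·5.8 = 102.66 kN/m²
Numerator = 20.7 + 102.66·cos²48.4°·tan30.2° = 20.7 + 102.66·0.4408·0.5820 = 47.037 kPa
Denominator = 102.66·sin48.4°·cos48.4° = 102.66·0.7478·0.6639 = 50.969 kPa
FS = 47.037 / 50.969 = 0.923

FS = 0.92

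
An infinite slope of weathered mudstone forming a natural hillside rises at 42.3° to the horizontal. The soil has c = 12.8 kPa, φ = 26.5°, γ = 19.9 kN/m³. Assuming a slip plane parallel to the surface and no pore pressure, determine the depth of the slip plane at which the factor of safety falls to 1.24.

Setting FS = 1.24 in FS = [c + γz cos²β tanφ] / [γz sinβ cosβ] and solving for z:
z = c / [γ cosβ (FS·sinβ − cosβ·tanφ)]
  = 12.8 / [19.9·cos42.3°·(1.24·sin42.3° − cos42.3°·tan26.5°)]
  = 12.8 / [19.9·0.7396·(1.24·0.6730 − 0.7396·0.4986)]
  = 12.8 / 6.8555 = 1.867 m

z = 1.87 m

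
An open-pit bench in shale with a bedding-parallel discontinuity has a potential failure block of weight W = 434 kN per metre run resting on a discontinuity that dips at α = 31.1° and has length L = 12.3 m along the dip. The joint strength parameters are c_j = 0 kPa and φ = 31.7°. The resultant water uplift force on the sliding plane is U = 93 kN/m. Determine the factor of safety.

FS = 0.77

Resolving the block weight along and normal to the plane and applying the Mohr–Coulomb strength on the joint:
N' = W cosα − U = 434·cos31.1° − 93 = 278.6 kN/m
Driving force T = W sinα = 434·sin31.1° = 224.2 kN/m
Resisting force R = c_j·L + N'·tanφ = 0·12.3 + 278.6·tan31.7° = 0.0 + 172.1 = 172.1 kN/m
FS = R / T = 172.1 / 224.2 = 0.768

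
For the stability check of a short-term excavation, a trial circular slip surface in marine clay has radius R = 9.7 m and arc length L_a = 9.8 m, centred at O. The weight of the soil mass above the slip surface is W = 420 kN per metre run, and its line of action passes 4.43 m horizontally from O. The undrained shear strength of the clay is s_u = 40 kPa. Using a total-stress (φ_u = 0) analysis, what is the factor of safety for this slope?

FS = 2.04

Taking moments about the centre O, the resisting moment is provided by the undrained shear strength acting along the arc:
M_R = s_u·L_a·R = 40·9.80·9.7 = 3802.4 kN·m/m
M_D = W·d = 420·4.43 = 1860.6 kN·m/m
FS = M_R / M_D = 3802.4 / 1860.6 = 2.044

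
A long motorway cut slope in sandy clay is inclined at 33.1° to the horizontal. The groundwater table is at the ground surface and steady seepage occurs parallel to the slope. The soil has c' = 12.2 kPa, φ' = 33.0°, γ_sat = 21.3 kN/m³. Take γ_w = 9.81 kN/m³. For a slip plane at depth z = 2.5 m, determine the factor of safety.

FS = 1.04

With seepage parallel to the slope and the water table at the surface, the effective normal stress on the slip plane uses the buoyant unit weight γ' = γ_sat − γ_w while the driving shear stress uses γ_sat:
FS = [c' + γ' z cos²β tanφ'] / [γ_sat z sinβ cosβ]
γ' = 21.3 − 9.81 = 11.49 kN/m³
Numerator = 12.2 + 11.49·2.5·cos²33.1°·tan33.0° = 12.2 + 11.49·2.5·0.7018·0.6494 = 25.291 kPa
Denominator = 21.3·2.5·sin33.1°·cos33.1° = 21.3·2.5·0.5461·0.8377 = 24.361 kPa
FS = 25.291 / 24.361 = 1.038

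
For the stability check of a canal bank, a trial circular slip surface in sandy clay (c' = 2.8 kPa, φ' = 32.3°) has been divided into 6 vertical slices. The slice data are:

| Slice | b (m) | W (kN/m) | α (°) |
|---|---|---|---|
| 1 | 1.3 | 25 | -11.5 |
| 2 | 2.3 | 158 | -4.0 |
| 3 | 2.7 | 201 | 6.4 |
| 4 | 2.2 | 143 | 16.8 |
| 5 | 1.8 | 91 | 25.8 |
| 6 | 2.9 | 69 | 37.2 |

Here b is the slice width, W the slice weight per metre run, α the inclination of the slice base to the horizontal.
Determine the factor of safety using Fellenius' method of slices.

Ordinary method of slices: FS = Σ[c'·Δl_i + (W_i cosα_i)·tanφ'] / Σ W_i sinα_i, with Δl_i = b_i / cosα_i.
Slice 1: Δl = 1.3/cos(-11.5°) = 1.327 m; N'_1 = 25·cos(-11.5°) = 24.5; c'Δl = 3.71; W sinα = -5.0
Slice 2: Δl = 2.3/cos(-4.0°) = 2.306 m; N'_2 = 158·cos(-4.0°) = 157.6; c'Δl = 6.46; W sinα = -11.0
Slice 3: Δl = 2.7/cos6.4° = 2.717 m; N'_3 = 201·cos6.4° = 199.7; c'Δl = 7.61; W sinα = 22.4
Slice 4: Δl = 2.2/cos16.8° = 2.298 m; N'_4 = 143·cos16.8° = 136.9; c'Δl = 6.43; W sinα = 41.3
Slice 5: Δl = 1.8/cos25.8° = 1.999 m; N'_5 = 91·cos25.8° = 81.9; c'Δl = 5.60; W sinα = 39.6
Slice 6: Δl = 2.9/cos37.2° = 3.641 m; N'_6 = 69·cos37.2° = 55.0; c'Δl = 10.19; W sinα = 41.7
Σc'Δl = 40.0 kN/m; ΣN' = 655.6 kN/m; ΣW sinα = 129.1 kN/m
Resisting = 40.0 + 655.6·tan32.3° = 40.0 + 414.5 = 454.5 kN/m
FS = 454.5 / 129.1 = 3.522

FS = 3.52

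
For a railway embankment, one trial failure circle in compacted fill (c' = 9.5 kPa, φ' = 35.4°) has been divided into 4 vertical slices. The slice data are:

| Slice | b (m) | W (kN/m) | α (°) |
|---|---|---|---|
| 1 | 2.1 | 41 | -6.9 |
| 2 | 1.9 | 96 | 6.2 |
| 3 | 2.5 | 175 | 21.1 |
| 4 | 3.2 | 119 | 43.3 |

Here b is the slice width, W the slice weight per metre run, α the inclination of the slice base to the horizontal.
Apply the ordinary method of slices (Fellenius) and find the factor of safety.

Ordinary method of slices: FS = Σ[c'·Δl_i + (W_i cosα_i)·tanφ'] / Σ W_i sinα_i, with Δl_i = b_i / cosα_i.
Slice 1: Δl = 2.1/cos(-6.9°) = 2.115 m; N'_1 = 41·cos(-6.9°) = 40.7; c'Δl = 20.10; W sinα = -4.9
Slice 2: Δl = 1.9/cos6.2° = 1.911 m; N'_2 = 96·cos6.2° = 95.4; c'Δl = 18.16; W sinα = 10.4
Slice 3: Δl = 2.5/cos21.1° = 2.680 m; N'_3 = 175·cos21.1° = 163.3; c'Δl = 25.46; W sinα = 63.0
Slice 4: Δl = 3.2/cos43.3° = 4.397 m; N'_4 = 119·cos43.3° = 86.6; c'Δl = 41.77; W sinα = 81.6
Σc'Δl = 105.5 kN/m; ΣN' = 386.0 kN/m; ΣW sinα = 150.1 kN/m
Resisting = 105.5 + 386.0·tan35.4° = 105.5 + 274.3 = 379.8 kN/m
FS = 379.8 / 150.1 = 2.531

FS = 2.53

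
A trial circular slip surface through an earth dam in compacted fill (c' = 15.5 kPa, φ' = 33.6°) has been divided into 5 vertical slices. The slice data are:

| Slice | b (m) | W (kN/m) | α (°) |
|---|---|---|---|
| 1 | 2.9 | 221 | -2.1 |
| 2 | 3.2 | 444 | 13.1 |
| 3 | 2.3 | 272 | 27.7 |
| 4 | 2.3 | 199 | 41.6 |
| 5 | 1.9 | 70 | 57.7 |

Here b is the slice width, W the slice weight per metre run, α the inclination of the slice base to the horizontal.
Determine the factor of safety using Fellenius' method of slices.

FS = 2.33

Ordinary method of slices: FS = Σ[c'·Δl_i + (W_i cosα_i)·tanφ'] / Σ W_i sinα_i, with Δl_i = b_i / cosα_i.
Slice 1: Δl = 2.9/cos(-2.1°) = 2.902 m; N'_1 = 221·cos(-2.1°) = 220.9; c'Δl = 44.98; W sinα = -8.1
Slice 2: Δl = 3.2/cos13.1° = 3.286 m; N'_2 = 444·cos13.1° = 432.4; c'Δl = 50.93; W sinα = 100.6
Slice 3: Δl = 2.3/cos27.7° = 2.598 m; N'_3 = 272·cos27.7° = 240.8; c'Δl = 40.26; W sinα = 126.4
Slice 4: Δl = 2.3/cos41.6° = 3.076 m; N'_4 = 199·cos41.6° = 148.8; c'Δl = 47.67; W sinα = 132.1
Slice 5: Δl = 1.9/cos57.7° = 3.556 m; N'_5 = 70·cos57.7° = 37.4; c'Δl = 55.11; W sinα = 59.2
Σc'Δl = 239.0 kN/m; ΣN' = 1080.3 kN/m; ΣW sinα = 410.3 kN/m
Resisting = 239.0 + 1080.3·tan33.6° = 239.0 + 717.8 = 956.7 kN/m
FS = 956.7 / 410.3 = 2.332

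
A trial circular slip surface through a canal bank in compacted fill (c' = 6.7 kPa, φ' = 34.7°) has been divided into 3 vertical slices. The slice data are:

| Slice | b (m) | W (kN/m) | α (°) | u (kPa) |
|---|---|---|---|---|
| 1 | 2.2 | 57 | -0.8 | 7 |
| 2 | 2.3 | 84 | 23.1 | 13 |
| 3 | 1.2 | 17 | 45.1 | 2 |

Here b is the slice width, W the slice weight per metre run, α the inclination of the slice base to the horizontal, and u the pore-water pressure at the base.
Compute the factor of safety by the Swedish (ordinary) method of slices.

FS = 2.46

Ordinary method of slices: FS = Σ[c'·Δl_i + (W_i cosα_i − u_i·Δl_i)·tanφ'] / Σ W_i sinα_i, with Δl_i = b_i / cosα_i.
Slice 1: Δl = 2.2/cos(-0.8°) = 2.200 m; N'_1 = 57·cos(-0.8°) − 7·2.200 = 41.6; c'Δl = 14.74; W sinα = -0.8
Slice 2: Δl = 2.3/cos23.1° = 2.500 m; N'_2 = 84·cos23.1° − 13·2.500 = 44.8; c'Δl = 16.75; W sinα = 33.0
Slice 3: Δl = 1.2/cos45.1° = 1.700 m; N'_3 = 17·cos45.1° − 2·1.700 = 8.6; c'Δl = 11.39; W sinα = 12.0
Σc'Δl = 42.9 kN/m; ΣN' = 95.0 kN/m; ΣW sinα = 44.2 kN/m
Resisting = 42.9 + 95.0·tan34.7° = 42.9 + 65.7 = 108.6 kN/m
FS = 108.6 / 44.2 = 2.458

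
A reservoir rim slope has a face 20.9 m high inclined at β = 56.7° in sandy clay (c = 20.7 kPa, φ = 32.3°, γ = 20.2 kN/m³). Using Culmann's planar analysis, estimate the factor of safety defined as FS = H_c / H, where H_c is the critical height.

FS = 1.55

H_c = (4c/γ) · sinβ cosφ / [1 − cos(β − φ)]
    = (4·20.7/20.2) · sin56.7°·cos32.3° / [1 − cos24.4°]
    = 4.099 · 0.7065 / 0.0893 = 32.42 m
FS = H_c / H = 32.42 / 20.9 = 1.551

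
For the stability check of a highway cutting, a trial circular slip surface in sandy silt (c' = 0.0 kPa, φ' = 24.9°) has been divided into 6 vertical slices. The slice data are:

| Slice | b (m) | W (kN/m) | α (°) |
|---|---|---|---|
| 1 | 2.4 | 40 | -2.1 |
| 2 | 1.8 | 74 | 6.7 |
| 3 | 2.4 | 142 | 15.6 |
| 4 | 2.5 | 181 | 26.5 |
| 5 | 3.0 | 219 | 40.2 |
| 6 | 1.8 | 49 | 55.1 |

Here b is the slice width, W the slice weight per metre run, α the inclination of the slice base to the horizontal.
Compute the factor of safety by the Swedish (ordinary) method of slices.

Ordinary method of slices: FS = Σ[c'·Δl_i + (W_i cosα_i)·tanφ'] / Σ W_i sinα_i, with Δl_i = b_i / cosα_i.
Slice 1: Δl = 2.4/cos(-2.1°) = 2.402 m; N'_1 = 40·cos(-2.1°) = 40.0; c'Δl = 0.00; W sinα = -1.5
Slice 2: Δl = 1.8/cos6.7° = 1.812 m; N'_2 = 74·cos6.7° = 73.5; c'Δl = 0.00; W sinα = 8.6
Slice 3: Δl = 2.4/cos15.6° = 2.492 m; N'_3 = 142·cos15.6° = 136.8; c'Δl = 0.00; W sinα = 38.2
Slice 4: Δl = 2.5/cos26.5° = 2.794 m; N'_4 = 181·cos26.5° = 162.0; c'Δl = 0.00; W sinα = 80.8
Slice 5: Δl = 3.0/cos40.2° = 3.928 m; N'_5 = 219·cos40.2° = 167.3; c'Δl = 0.00; W sinα = 141.4
Slice 6: Δl = 1.8/cos55.1° = 3.146 m; N'_6 = 49·cos55.1° = 28.0; c'Δl = 0.00; W sinα = 40.2
Σc'Δl = 0.0 kN/m; ΣN' = 607.5 kN/m; ΣW sinα = 307.7 kN/m
Resisting = 0.0 + 607.5·tan24.9° = 0.0 + 282.0 = 282.0 kN/m
FS = 282.0 / 307.7 = 0.917

FS = 0.92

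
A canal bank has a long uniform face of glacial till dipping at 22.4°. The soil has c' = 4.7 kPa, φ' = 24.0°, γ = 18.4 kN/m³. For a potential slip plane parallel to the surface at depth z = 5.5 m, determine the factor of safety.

For an infinite slope with a slip plane parallel to the surface (no pore pressure): FS = [c' + γz cos²β tanφ'] / [γz sinβ cosβ].
γz = 18.4·5.5 = 101.20 kN/m²
Numerator = 4.7 + 101.20·cos²22.4°·tan24.0° = 4.7 + 101.20·0.8548·0.4452 = 43.214 kPa
Denominator = 101.20·sin22.4°·cos22.4° = 101.20·0.3811·0.9245 = 35.654 kPa
FS = 43.214 / 35.654 = 1.212

FS = 1.21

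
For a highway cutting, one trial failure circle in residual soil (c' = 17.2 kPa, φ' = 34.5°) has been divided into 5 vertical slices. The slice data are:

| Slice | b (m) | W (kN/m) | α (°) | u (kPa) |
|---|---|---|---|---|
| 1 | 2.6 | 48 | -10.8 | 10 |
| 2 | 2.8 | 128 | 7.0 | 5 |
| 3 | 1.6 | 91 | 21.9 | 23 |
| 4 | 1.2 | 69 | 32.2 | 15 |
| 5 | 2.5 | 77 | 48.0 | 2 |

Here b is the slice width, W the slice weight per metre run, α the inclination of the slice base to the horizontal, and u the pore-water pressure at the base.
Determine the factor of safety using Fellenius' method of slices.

FS = 2.90

Ordinary method of slices: FS = Σ[c'·Δl_i + (W_i cosα_i − u_i·Δl_i)·tanφ'] / Σ W_i sinα_i, with Δl_i = b_i / cosα_i.
Slice 1: Δl = 2.6/cos(-10.8°) = 2.647 m; N'_1 = 48·cos(-10.8°) − 10·2.647 = 20.7; c'Δl = 45.53; W sinα = -9.0
Slice 2: Δl = 2.8/cos7.0° = 2.821 m; N'_2 = 128·cos7.0° − 5·2.821 = 112.9; c'Δl = 48.52; W sinα = 15.6
Slice 3: Δl = 1.6/cos21.9° = 1.724 m; N'_3 = 91·cos21.9° − 23·1.724 = 44.8; c'Δl = 29.66; W sinα = 33.9
Slice 4: Δl = 1.2/cos32.2° = 1.418 m; N'_4 = 69·cos32.2° − 15·1.418 = 37.1; c'Δl = 24.39; W sinα = 36.8
Slice 5: Δl = 2.5/cos48.0° = 3.736 m; N'_5 = 77·cos48.0° − 2·3.736 = 44.1; c'Δl = 64.26; W sinα = 57.2
Σc'Δl = 212.4 kN/m; ΣN' = 259.6 kN/m; ΣW sinα = 134.5 kN/m
Resisting = 212.4 + 259.6·tan34.5° = 212.4 + 178.4 = 390.8 kN/m
FS = 390.8 / 134.5 = 2.904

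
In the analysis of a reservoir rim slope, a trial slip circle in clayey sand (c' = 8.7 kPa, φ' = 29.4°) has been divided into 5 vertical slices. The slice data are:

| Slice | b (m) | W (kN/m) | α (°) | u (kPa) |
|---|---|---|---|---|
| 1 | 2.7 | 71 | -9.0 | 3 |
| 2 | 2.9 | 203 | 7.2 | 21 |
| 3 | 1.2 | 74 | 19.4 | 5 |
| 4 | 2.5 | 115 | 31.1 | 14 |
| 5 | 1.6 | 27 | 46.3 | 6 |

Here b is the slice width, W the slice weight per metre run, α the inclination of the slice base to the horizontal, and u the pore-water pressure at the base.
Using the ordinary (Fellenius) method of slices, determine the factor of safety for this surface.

Ordinary method of slices: FS = Σ[c'·Δl_i + (W_i cosα_i − u_i·Δl_i)·tanφ'] / Σ W_i sinα_i, with Δl_i = b_i / cosα_i.
Slice 1: Δl = 2.7/cos(-9.0°) = 2.734 m; N'_1 = 71·cos(-9.0°) − 3·2.734 = 61.9; c'Δl = 23.78; W sinα = -11.1
Slice 2: Δl = 2.9/cos7.2° = 2.923 m; N'_2 = 203·cos7.2° − 21·2.923 = 140.0; c'Δl = 25.43; W sinα = 25.4
Slice 3: Δl = 1.2/cos19.4° = 1.272 m; N'_3 = 74·cos19.4° − 5·1.272 = 63.4; c'Δl = 11.07; W sinα = 24.6
Slice 4: Δl = 2.5/cos31.1° = 2.920 m; N'_4 = 115·cos31.1° − 14·2.920 = 57.6; c'Δl = 25.40; W sinα = 59.4
Slice 5: Δl = 1.6/cos46.3° = 2.316 m; N'_5 = 27·cos46.3° − 6·2.316 = 4.8; c'Δl = 20.15; W sinα = 19.5
Σc'Δl = 105.8 kN/m; ΣN' = 327.7 kN/m; ΣW sinα = 117.8 kN/m
Resisting = 105.8 + 327.7·tan29.4° = 105.8 + 184.7 = 290.5 kN/m
FS = 290.5 / 117.8 = 2.465

FS = 2.47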